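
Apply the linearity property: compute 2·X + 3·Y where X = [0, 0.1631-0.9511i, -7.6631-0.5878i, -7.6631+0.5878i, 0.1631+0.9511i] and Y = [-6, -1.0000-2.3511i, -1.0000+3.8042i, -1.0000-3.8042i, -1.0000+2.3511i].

By linearity: DFT(2x + 3y) = 2·DFT(x) + 3·DFT(y)
= 2·[0, 0.1631-0.9511i, -7.6631-0.5878i, -7.6631+0.5878i, 0.1631+0.9511i] + 3·[-6, -1.0000-2.3511i, -1.0000+3.8042i, -1.0000-3.8042i, -1.0000+2.3511i]

Computing element-wise:
Z[0] = 2·(0) + 3·(-6) = -18
Z[1] = 2·(0.1631-0.9511i) + 3·(-1.0000-2.3511i) = -2.6738-8.9555i
Z[2] = 2·(-7.6631-0.5878i) + 3·(-1.0000+3.8042i) = -18.3262+10.2370i
Z[3] = 2·(-7.6631+0.5878i) + 3·(-1.0000-3.8042i) = -18.3262-10.2370i
Z[4] = 2·(0.1631+0.9511i) + 3·(-1.0000+2.3511i) = -2.6738+8.9555i

DFT(2x + 3y) = 2·X + 3·Y = [-18, -2.6738-8.9555i, -18.3262+10.2370i, -18.3262-10.2370i, -2.6738+8.9555i]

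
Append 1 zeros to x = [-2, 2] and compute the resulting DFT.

Original 2-point DFT: [0, -4]
Zero-padded 3-point DFT provides frequency interpolation.

DFT_3([x, 0, ...]) = [0, -3.0000-1.7321i, -3.0000+1.7321i]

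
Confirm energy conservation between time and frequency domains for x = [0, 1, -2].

Time domain:
Σ|x[n]|² = |0|² + |1|² + |-2|² = 5.0000

Frequency domain:
(1/3)Σ|X[k]|² = (1/3)(|-1|² + |0.5000-2.5981i|² + |0.5000+2.5981i|²) = (1/3)·15.0000 = 5.0000

Both sides agree, confirming Parseval's theorem.

Σ|x[n]|² = (1/N)Σ|X[k]|² = 5.0000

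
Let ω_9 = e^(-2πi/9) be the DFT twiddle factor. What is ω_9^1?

ω_9^1 = e^(-2πi·1/9)
= cos(-2π·1/9) + i·sin(-2π·1/9)
= cos(-2π/9) + i·sin(-2π/9)

ω_9^1 = cos(-2π/9) + i·sin(-2π/9) = 0.7660-0.6428i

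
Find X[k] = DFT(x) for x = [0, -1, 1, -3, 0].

X[k] = Σ(n=0 to 4) x[n] · ω_5^(nk)
where ω_5 = e^(-2πi/5)

Computing each X[k]:
X[0] = -3
X[1] = 1.3090-1.4001i
X[2] = 0.1910+4.3920i
X[3] = 0.1910-4.3920i
X[4] = 1.3090+1.4001i

X = [-3, 1.3090-1.4001i, 0.1910+4.3920i, 0.1910-4.3920i, 1.3090+1.4001i]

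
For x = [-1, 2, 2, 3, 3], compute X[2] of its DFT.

X[2] = Σ(n=0 to 4) x[n] · ω_5^(2n) where ω_5 = e^(-2πi/5)
= (-1)·ω_5^0 + (2)·ω_5^2 + (2)·ω_5^4 + (3)·ω_5^6 + (3)·ω_5^8

X[2] = -3.5000-0.3633i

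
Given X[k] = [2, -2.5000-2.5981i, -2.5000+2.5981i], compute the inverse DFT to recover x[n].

x[n] = (1/3) Σ(k=0 to 2) X[k] · e^(2πikn/3)

Computing each x[n]:
x[0] = -1
x[1] = 3
x[2] = 0

x = [-1, 3, 0]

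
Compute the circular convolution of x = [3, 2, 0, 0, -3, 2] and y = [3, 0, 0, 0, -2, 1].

(x ⊛ y)[n] = Σ(m=0 to 5) x[m] · y[(n-m) mod 6]

Computing each output sample:
(x ⊛ y)[0] = 11
(x ⊛ y)[1] = 6
(x ⊛ y)[2] = 6
(x ⊛ y)[3] = -7
(x ⊛ y)[4] = -13
(x ⊛ y)[5] = 5

x ⊛ y = [11, 6, 6, -7, -13, 5]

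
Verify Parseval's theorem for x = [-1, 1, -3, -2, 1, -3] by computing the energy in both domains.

Time domain:
Σ|x[n]|² = |-1|² + |1|² + |-3|² + |-2|² + |1|² + |-3|² = 25.0000

Frequency domain:
(1/6)Σ|X[k]|² = (1/6)(|-7|² + |1|² + |-1.0000-6.9282i|² + |1|² + |-1.0000+6.9282i|² + |1|²) = (1/6)·150.0000 = 25.0000

Both sides agree, confirming Parseval's theorem.

Σ|x[n]|² = (1/N)Σ|X[k]|² = 25.0000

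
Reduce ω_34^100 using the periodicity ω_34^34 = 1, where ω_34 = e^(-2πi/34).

Since ω_34^34 = 1, powers reduce modulo 34.
100 mod 34 = 32
So ω_34^100 = ω_34^32 = e^(-2πi·32/34)

ω_34^100 = ω_34^32 = 0.9325+0.3612i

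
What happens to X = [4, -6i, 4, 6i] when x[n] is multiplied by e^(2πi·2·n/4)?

Modulation property: DFT(ω_4^(-2n)·x[n]) = X[(k-2) mod 4], so circularly shift X by 2 positions.

X[k-2] = [4, 6i, 4, -6i]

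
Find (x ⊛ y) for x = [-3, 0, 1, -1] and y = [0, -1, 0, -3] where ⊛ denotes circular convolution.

(x ⊛ y)[n] = Σ(m=0 to 3) x[m] · y[(n-m) mod 4]

Computing each output sample:
(x ⊛ y)[0] = 1
(x ⊛ y)[1] = 0
(x ⊛ y)[2] = 3
(x ⊛ y)[3] = 8

x ⊛ y = [1, 0, 3, 8]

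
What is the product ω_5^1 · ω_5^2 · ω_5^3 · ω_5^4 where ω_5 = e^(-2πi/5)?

The primitive 5th roots of unity are ω_5^k for k coprime to 5: k ∈ {1, 2, 3, 4}
Their product equals the constant term of the cyclotomic polynomial Φ_5(x) up to sign.
For n ≥ 3, the product of all primitive nth roots of unity is 1. (For n=1 it is 1; for n=2 it is -1.)

1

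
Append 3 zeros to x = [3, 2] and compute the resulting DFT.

Original 2-point DFT: [5, 1]
Zero-padded 5-point DFT provides frequency interpolation.

DFT_5([x, 0, ...]) = [5, 3.6180-1.9021i, 1.3820-1.1756i, 1.3820+1.1756i, 3.6180+1.9021i]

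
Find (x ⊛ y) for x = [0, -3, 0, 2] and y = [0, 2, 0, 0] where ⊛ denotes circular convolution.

(x ⊛ y)[n] = Σ(m=0 to 3) x[m] · y[(n-m) mod 4]

Computing each output sample:
(x ⊛ y)[0] = 4
(x ⊛ y)[1] = 0
(x ⊛ y)[2] = -6
(x ⊛ y)[3] = 0

x ⊛ y = [4, 0, -6, 0]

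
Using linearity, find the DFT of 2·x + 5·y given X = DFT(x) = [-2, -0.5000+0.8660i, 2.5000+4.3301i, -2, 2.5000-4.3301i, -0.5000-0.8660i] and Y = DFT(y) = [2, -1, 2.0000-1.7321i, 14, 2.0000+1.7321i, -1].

By linearity: DFT(2x + 5y) = 2·DFT(x) + 5·DFT(y)
= 2·[-2, -0.5000+0.8660i, 2.5000+4.3301i, -2, 2.5000-4.3301i, -0.5000-0.8660i] + 5·[2, -1, 2.0000-1.7321i, 14, 2.0000+1.7321i, -1]

Computing element-wise:
Z[0] = 2·(-2) + 5·(2) = 6
Z[1] = 2·(-0.5000+0.8660i) + 5·(-1) = -6.0000+1.7320i
Z[2] = 2·(2.5000+4.3301i) + 5·(2.0000-1.7321i) = 15.0000-0.0003i
Z[3] = 2·(-2) + 5·(14) = 66
Z[4] = 2·(2.5000-4.3301i) + 5·(2.0000+1.7321i) = 15.0000+0.0003i
Z[5] = 2·(-0.5000-0.8660i) + 5·(-1) = -6.0000-1.7320i

DFT(2x + 5y) = 2·X + 5·Y = [6, -6.0000+1.7320i, 15.0000-0.0003i, 66, 15.0000+0.0003i, -6.0000-1.7320i]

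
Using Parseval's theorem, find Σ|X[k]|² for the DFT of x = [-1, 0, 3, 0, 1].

Parseval: Σ|x[n]|² = (1/N)Σ|X[k]|², so Σ|X[k]|² = N·Σ|x[n]|² = 5·11.0000

Σ|X[k]|² = N·Σ|x[n]|² = 5·11.0000 = 55.0000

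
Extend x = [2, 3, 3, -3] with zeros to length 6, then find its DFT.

Original 4-point DFT: [5, -1-6i, 5, -1+6i]
Zero-padded 6-point DFT provides frequency interpolation.

DFT_6([x, 0, ...]) = [5, 5.0000-5.1962i, -4, 5, -4, 5.0000+5.1962i]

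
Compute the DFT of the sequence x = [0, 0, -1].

X[k] = Σ(n=0 to 2) x[n] · ω_3^(nk)
where ω_3 = e^(-2πi/3)

Computing each X[k]:
X[0] = -1
X[1] = 0.5000-0.8660i
X[2] = 0.5000+0.8660i

X = [-1, 0.5000-0.8660i, 0.5000+0.8660i]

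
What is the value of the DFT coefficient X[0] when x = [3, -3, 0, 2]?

X[0] = Σ(n=0 to 3) x[n] · ω_4^0 = Σ x[n]
= (3) + (-3) + (0) + (2)

X[0] = 2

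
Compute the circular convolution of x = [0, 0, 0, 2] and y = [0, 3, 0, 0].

(x ⊛ y)[n] = Σ(m=0 to 3) x[m] · y[(n-m) mod 4]

Computing each output sample:
(x ⊛ y)[0] = 6
(x ⊛ y)[1] = 0
(x ⊛ y)[2] = 0
(x ⊛ y)[3] = 0

x ⊛ y = [6, 0, 0, 0]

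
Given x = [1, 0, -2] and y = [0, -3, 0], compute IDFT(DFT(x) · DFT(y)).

(x ⊛ y)[n] = Σ(m=0 to 2) x[m] · y[(n-m) mod 3]

Computing each output sample:
(x ⊛ y)[0] = 6
(x ⊛ y)[1] = -3
(x ⊛ y)[2] = 0

x ⊛ y = [6, -3, 0]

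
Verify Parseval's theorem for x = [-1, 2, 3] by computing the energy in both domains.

Time domain:
Σ|x[n]|² = |-1|² + |2|² + |3|² = 14.0000

Frequency domain:
(1/3)Σ|X[k]|² = (1/3)(|4|² + |-3.5000+0.8660i|² + |-3.5000-0.8660i|²) = (1/3)·42.0000 = 14.0000

Both sides agree, confirming Parseval's theorem.

Σ|x[n]|² = (1/N)Σ|X[k]|² = 14.0000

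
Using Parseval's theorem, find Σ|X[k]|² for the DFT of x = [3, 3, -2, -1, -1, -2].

Parseval: Σ|x[n]|² = (1/N)Σ|X[k]|², so Σ|X[k]|² = N·Σ|x[n]|² = 6·28.0000

Σ|X[k]|² = N·Σ|x[n]|² = 6·28.0000 = 168.0000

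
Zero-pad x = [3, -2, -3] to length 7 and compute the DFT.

Original 3-point DFT: [-2, 5.5000-0.8660i, 5.5000+0.8660i]
Zero-padded 7-point DFT provides frequency interpolation.

DFT_7([x, 0, ...]) = [-2, 2.4206+4.4884i, 6.1479+0.6482i, 2.9315-1.4777i, 2.9315+1.4777i, 6.1479-0.6482i, 2.4206-4.4884i]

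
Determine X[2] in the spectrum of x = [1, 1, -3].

X[2] = Σ(n=0 to 2) x[n] · ω_3^(2n) where ω_3 = e^(-2πi/3)
= (1)·ω_3^0 + (1)·ω_3^2 + (-3)·ω_3^4

X[2] = 2.0000+3.4641i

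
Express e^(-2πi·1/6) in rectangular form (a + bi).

ω_6^1 = e^(-2πi·1/6)
= cos(-2π·1/6) + i·sin(-2π·1/6)
= cos(-2π/6) + i·sin(-2π/6)

ω_6^1 = cos(-2π/6) + i·sin(-2π/6) = 0.5000-0.8660i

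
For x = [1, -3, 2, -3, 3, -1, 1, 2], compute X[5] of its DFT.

X[5] = Σ(n=0 to 7) x[n] · ω_8^(5n) where ω_8 = e^(-2πi/8)
= (1)·ω_8^0 + (-3)·ω_8^5 + (2)·ω_8^10 + (-3)·ω_8^15 + (3)·ω_8^20 + (-1)·ω_8^25 + (1)·ω_8^30 + (2)·ω_8^35

X[5] = -4.1213-5.9497i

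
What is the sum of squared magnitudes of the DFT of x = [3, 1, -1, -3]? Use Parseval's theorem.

Parseval: Σ|x[n]|² = (1/N)Σ|X[k]|², so Σ|X[k]|² = N·Σ|x[n]|² = 4·20.0000

Σ|X[k]|² = N·Σ|x[n]|² = 4·20.0000 = 80.0000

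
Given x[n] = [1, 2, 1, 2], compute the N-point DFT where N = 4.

X[k] = Σ(n=0 to 3) x[n] · ω_4^(nk)
where ω_4 = e^(-2πi/4)

Computing each X[k]:
X[0] = 6
X[1] = 0
X[2] = -2
X[3] = 0

X = [6, 0, -2, 0]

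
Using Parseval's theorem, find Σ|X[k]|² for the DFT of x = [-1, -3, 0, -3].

Parseval: Σ|x[n]|² = (1/N)Σ|X[k]|², so Σ|X[k]|² = N·Σ|x[n]|² = 4·19.0000

Σ|X[k]|² = N·Σ|x[n]|² = 4·19.0000 = 76.0000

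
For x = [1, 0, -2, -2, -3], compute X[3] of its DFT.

X[3] = Σ(n=0 to 4) x[n] · ω_5^(3n) where ω_5 = e^(-2πi/5)
= (1)·ω_5^0 + (0)·ω_5^3 + (-2)·ω_5^6 + (-2)·ω_5^9 + (-3)·ω_5^12

X[3] = 2.1910+1.7634i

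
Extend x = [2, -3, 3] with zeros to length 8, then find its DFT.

Original 3-point DFT: [2, 2.0000+5.1962i, 2.0000-5.1962i]
Zero-padded 8-point DFT provides frequency interpolation.

DFT_8([x, 0, ...]) = [2, -0.1213-0.8787i, -1+3i, 4.1213+5.1213i, 8, 4.1213-5.1213i, -1-3i, -0.1213+0.8787i]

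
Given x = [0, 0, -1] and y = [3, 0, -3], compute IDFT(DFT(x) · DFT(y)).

(x ⊛ y)[n] = Σ(m=0 to 2) x[m] · y[(n-m) mod 3]

Computing each output sample:
(x ⊛ y)[0] = 0
(x ⊛ y)[1] = 3
(x ⊛ y)[2] = -3

x ⊛ y = [0, 3, -3]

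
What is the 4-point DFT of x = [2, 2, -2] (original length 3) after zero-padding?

Original 3-point DFT: [2, 2.0000-3.4641i, 2.0000+3.4641i]
Zero-padded 4-point DFT provides frequency interpolation.

DFT_4([x, 0, ...]) = [2, 4-2i, -2, 4+2i]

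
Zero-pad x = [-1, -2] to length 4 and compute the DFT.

Original 2-point DFT: [-3, 1]
Zero-padded 4-point DFT provides frequency interpolation.

DFT_4([x, 0, ...]) = [-3, -1+2i, 1, -1-2i]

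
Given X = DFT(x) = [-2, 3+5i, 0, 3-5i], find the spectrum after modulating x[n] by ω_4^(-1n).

Modulation property: DFT(ω_4^(-1n)·x[n]) = X[(k-1) mod 4], so circularly shift X by 1 positions.

X[k-1] = [3-5i, -2, 3+5i, 0]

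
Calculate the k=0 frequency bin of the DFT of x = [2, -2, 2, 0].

X[0] = Σ(n=0 to 3) x[n] · ω_4^0 = Σ x[n]
= (2) + (-2) + (2) + (0)

X[0] = 2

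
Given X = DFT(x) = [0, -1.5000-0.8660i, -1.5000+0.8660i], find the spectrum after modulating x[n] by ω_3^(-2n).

Modulation property: DFT(ω_3^(-2n)·x[n]) = X[(k-2) mod 3], so circularly shift X by 2 positions.

X[k-2] = [-1.5000-0.8660i, -1.5000+0.8660i, 0]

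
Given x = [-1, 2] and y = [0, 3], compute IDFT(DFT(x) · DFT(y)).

(x ⊛ y)[n] = Σ(m=0 to 1) x[m] · y[(n-m) mod 2]

Computing each output sample:
(x ⊛ y)[0] = 6
(x ⊛ y)[1] = -3

x ⊛ y = [6, -3]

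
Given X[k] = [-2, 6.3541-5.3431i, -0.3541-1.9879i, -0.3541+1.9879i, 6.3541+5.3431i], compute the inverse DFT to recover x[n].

x[n] = (1/5) Σ(k=0 to 4) X[k] · e^(2πikn/5)

Computing each x[n]:
x[0] = 2
x[1] = 3
x[2] = -2
x[3] = -3
x[4] = -2

x = [2, 3, -2, -3, -2]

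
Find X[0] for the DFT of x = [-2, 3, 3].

X[0] = Σ(n=0 to 2) x[n] · ω_3^0 = Σ x[n]
= (-2) + (3) + (3)

X[0] = 4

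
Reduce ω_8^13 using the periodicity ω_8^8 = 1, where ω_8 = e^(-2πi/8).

Since ω_8^8 = 1, powers reduce modulo 8.
13 mod 8 = 5
So ω_8^13 = ω_8^5 = e^(-2πi·5/8)

ω_8^13 = ω_8^5 = -0.7071+0.7071i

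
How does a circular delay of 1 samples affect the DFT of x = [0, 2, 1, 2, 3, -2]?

Time shift by 1: X_shifted[k] = ω_6^(1k) · X[k]
Shifted x = [-2, 0, 2, 1, 2, 3]

DFT(x[n-1]) = [6, -3.5000+2.5981i, -4.5000+2.5981i, -2, -4.5000-2.5981i, -3.5000-2.5981i]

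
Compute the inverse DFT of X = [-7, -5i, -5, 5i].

x[n] = (1/4) Σ(k=0 to 3) X[k] · e^(2πikn/4)

Computing each x[n]:
x[0] = -3
x[1] = 2
x[2] = -3
x[3] = -3

x = [-3, 2, -3, -3]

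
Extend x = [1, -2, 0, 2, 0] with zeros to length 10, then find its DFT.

Original 5-point DFT: [1, -1.2361+3.0777i, 3.2361-0.7265i, 3.2361+0.7265i, -1.2361-3.0777i]
Zero-padded 10-point DFT provides frequency interpolation.

DFT_10([x, 0, ...]) = [1, -1.2361-0.7265i, -1.2361+3.0777i, 3.2361+3.0777i, 3.2361-0.7265i, 1, 3.2361+0.7265i, 3.2361-3.0777i, -1.2361-3.0777i, -1.2361+0.7265i]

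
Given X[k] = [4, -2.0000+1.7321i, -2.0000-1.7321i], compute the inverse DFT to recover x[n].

x[n] = (1/3) Σ(k=0 to 2) X[k] · e^(2πikn/3)

Computing each x[n]:
x[0] = 0
x[1] = 1
x[2] = 3

x = [0, 1, 3]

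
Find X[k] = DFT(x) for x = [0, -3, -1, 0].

X[k] = Σ(n=0 to 3) x[n] · ω_4^(nk)
where ω_4 = e^(-2πi/4)

Computing each X[k]:
X[0] = -4
X[1] = 1+3i
X[2] = 2
X[3] = 1-3i

X = [-4, 1+3i, 2, 1-3i]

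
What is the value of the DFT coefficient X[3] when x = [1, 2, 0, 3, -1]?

X[3] = Σ(n=0 to 4) x[n] · ω_5^(3n) where ω_5 = e^(-2πi/5)
= (1)·ω_5^0 + (2)·ω_5^3 + (0)·ω_5^6 + (3)·ω_5^9 + (-1)·ω_5^12

X[3] = 1.1180+4.6165i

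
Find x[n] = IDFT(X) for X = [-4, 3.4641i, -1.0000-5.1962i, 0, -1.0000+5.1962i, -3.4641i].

x[n] = (1/6) Σ(k=0 to 5) X[k] · e^(2πikn/6)

Computing each x[n]:
x[0] = -1
x[1] = 0
x[2] = -3
x[3] = -1
x[4] = 2
x[5] = -1

x = [-1, 0, -3, -1, 2, -1]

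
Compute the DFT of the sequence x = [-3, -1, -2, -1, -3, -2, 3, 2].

X[k] = Σ(n=0 to 7) x[n] · ω_8^(nk)
where ω_8 = e^(-2πi/8)

Computing each X[k]:
X[0] = -7
X[1] = 2.8284+6.4142i
X[2] = -7+4i
X[3] = -2.8284-3.5858i
X[4] = -3
X[5] = -2.8284+3.5858i
X[6] = -7-4i
X[7] = 2.8284-6.4142i

X = [-7, 2.8284+6.4142i, -7+4i, -2.8284-3.5858i, -3, -2.8284+3.5858i, -7-4i, 2.8284-6.4142i]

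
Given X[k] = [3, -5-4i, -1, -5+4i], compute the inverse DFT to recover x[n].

x[n] = (1/4) Σ(k=0 to 3) X[k] · e^(2πikn/4)

Computing each x[n]:
x[0] = -2
x[1] = 3
x[2] = 3
x[3] = -1

x = [-2, 3, 3, -1]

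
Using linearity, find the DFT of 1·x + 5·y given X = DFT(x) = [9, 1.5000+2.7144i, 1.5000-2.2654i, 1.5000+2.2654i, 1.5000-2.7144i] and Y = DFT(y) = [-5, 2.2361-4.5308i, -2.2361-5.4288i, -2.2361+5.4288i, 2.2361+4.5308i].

By linearity: DFT(1x + 5y) = 1·DFT(x) + 5·DFT(y)
= 1·[9, 1.5000+2.7144i, 1.5000-2.2654i, 1.5000+2.2654i, 1.5000-2.7144i] + 5·[-5, 2.2361-4.5308i, -2.2361-5.4288i, -2.2361+5.4288i, 2.2361+4.5308i]

Computing element-wise:
Z[0] = 1·(9) + 5·(-5) = -16
Z[1] = 1·(1.5000+2.7144i) + 5·(2.2361-4.5308i) = 12.6805-19.9396i
Z[2] = 1·(1.5000-2.2654i) + 5·(-2.2361-5.4288i) = -9.6805-29.4094i
Z[3] = 1·(1.5000+2.2654i) + 5·(-2.2361+5.4288i) = -9.6805+29.4094i
Z[4] = 1·(1.5000-2.7144i) + 5·(2.2361+4.5308i) = 12.6805+19.9396i

DFT(1x + 5y) = 1·X + 5·Y = [-16, 12.6805-19.9396i, -9.6805-29.4094i, -9.6805+29.4094i, 12.6805+19.9396i]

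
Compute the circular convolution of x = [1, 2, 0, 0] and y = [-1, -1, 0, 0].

(x ⊛ y)[n] = Σ(m=0 to 3) x[m] · y[(n-m) mod 4]

Computing each output sample:
(x ⊛ y)[0] = -1
(x ⊛ y)[1] = -3
(x ⊛ y)[2] = -2
(x ⊛ y)[3] = 0

x ⊛ y = [-1, -3, -2, 0]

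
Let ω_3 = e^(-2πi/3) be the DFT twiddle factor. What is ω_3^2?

ω_3^2 = e^(-2πi·2/3)
= cos(-2π·2/3) + i·sin(-2π·2/3)
= cos(-4π/3) + i·sin(-4π/3)

ω_3^2 = cos(-4π/3) + i·sin(-4π/3) = -0.5000+0.8660i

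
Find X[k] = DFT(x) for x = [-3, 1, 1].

X[k] = Σ(n=0 to 2) x[n] · ω_3^(nk)
where ω_3 = e^(-2πi/3)

Computing each X[k]:
X[0] = -1
X[1] = -4
X[2] = -4

X = [-1, -4, -4]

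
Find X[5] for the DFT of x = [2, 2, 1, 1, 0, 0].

X[5] = Σ(n=0 to 5) x[n] · ω_6^(5n) where ω_6 = e^(-2πi/6)
= (2)·ω_6^0 + (2)·ω_6^5 + (1)·ω_6^10 + (1)·ω_6^15 + (0)·ω_6^20 + (0)·ω_6^25

X[5] = 1.5000+2.5981i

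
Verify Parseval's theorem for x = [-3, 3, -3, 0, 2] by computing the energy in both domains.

Time domain:
Σ|x[n]|² = |-3|² + |3|² + |-3|² + |0|² + |2|² = 31.0000

Frequency domain:
(1/5)Σ|X[k]|² = (1/5)(|-1|² + |0.9721+0.8123i|² + |-7.9721-3.4410i|² + |-7.9721+3.4410i|² + |0.9721-0.8123i|²) = (1/5)·155.0000 = 31.0000

Both sides agree, confirming Parseval's theorem.

Σ|x[n]|² = (1/N)Σ|X[k]|² = 31.0000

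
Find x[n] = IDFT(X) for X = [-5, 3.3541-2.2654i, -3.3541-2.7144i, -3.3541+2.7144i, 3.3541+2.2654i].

x[n] = (1/5) Σ(k=0 to 4) X[k] · e^(2πikn/5)

Computing each x[n]:
x[0] = -1
x[1] = 2
x[2] = -3
x[3] = -2
x[4] = -1

x = [-1, 2, -3, -2, -1]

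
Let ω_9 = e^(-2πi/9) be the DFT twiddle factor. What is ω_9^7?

ω_9^7 = e^(-2πi·7/9)
= cos(-2π·7/9) + i·sin(-2π·7/9)
= cos(-14π/9) + i·sin(-14π/9)

ω_9^7 = cos(-14π/9) + i·sin(-14π/9) = 0.1736+0.9848i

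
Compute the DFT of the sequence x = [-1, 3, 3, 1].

X[k] = Σ(n=0 to 3) x[n] · ω_4^(nk)
where ω_4 = e^(-2πi/4)

Computing each X[k]:
X[0] = 6
X[1] = -4-2i
X[2] = -2
X[3] = -4+2i

X = [6, -4-2i, -2, -4+2i]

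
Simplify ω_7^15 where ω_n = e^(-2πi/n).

Since ω_7^7 = 1, powers reduce modulo 7.
15 mod 7 = 1
So ω_7^15 = ω_7^1 = e^(-2πi·1/7)

ω_7^15 = ω_7^1 = 0.6235-0.7818i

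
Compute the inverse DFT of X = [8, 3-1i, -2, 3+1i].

x[n] = (1/4) Σ(k=0 to 3) X[k] · e^(2πikn/4)

Computing each x[n]:
x[0] = 3
x[1] = 3
x[2] = 0
x[3] = 2

x = [3, 3, 0, 2]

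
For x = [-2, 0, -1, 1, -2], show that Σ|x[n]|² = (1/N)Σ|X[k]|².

Time domain:
Σ|x[n]|² = |-2|² + |0|² + |-1|² + |1|² + |-2|² = 10.0000

Frequency domain:
(1/5)Σ|X[k]|² = (1/5)(|-4|² + |-2.6180-0.7265i|² + |-0.3820-3.0777i|² + |-0.3820+3.0777i|² + |-2.6180+0.7265i|²) = (1/5)·50.0000 = 10.0000

Both sides agree, confirming Parseval's theorem.

Σ|x[n]|² = (1/N)Σ|X[k]|² = 10.0000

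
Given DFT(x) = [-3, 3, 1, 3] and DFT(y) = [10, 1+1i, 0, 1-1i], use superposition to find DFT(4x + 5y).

By linearity: DFT(4x + 5y) = 4·DFT(x) + 5·DFT(y)
= 4·[-3, 3, 1, 3] + 5·[10, 1+1i, 0, 1-1i]

Computing element-wise:
Z[0] = 4·(-3) + 5·(10) = 38
Z[1] = 4·(3) + 5·(1+1i) = 17+5i
Z[2] = 4·(1) + 5·(0) = 4
Z[3] = 4·(3) + 5·(1-1i) = 17-5i

DFT(4x + 5y) = 4·X + 5·Y = [38, 17+5i, 4, 17-5i]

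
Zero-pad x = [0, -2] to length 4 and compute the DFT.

Original 2-point DFT: [-2, 2]
Zero-padded 4-point DFT provides frequency interpolation.

DFT_4([x, 0, ...]) = [-2, 2i, 2, -2i]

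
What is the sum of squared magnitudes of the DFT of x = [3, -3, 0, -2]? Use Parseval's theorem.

Parseval: Σ|x[n]|² = (1/N)Σ|X[k]|², so Σ|X[k]|² = N·Σ|x[n]|² = 4·22.0000

Σ|X[k]|² = N·Σ|x[n]|² = 4·22.0000 = 88.0000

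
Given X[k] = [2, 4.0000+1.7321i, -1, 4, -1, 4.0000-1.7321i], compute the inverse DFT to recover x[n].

x[n] = (1/6) Σ(k=0 to 5) X[k] · e^(2πikn/6)

Computing each x[n]:
x[0] = 2
x[1] = 0
x[2] = 0
x[3] = -2
x[4] = 1
x[5] = 1

x = [2, 0, 0, -2, 1, 1]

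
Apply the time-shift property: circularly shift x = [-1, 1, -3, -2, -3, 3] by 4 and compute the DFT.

Time shift by 4: X_shifted[k] = ω_6^(4k) · X[k]
Shifted x = [-3, -2, -3, 3, -1, 1]

DFT(x[n-4]) = [-5, -4.5000+4.3301i, 2.5000+0.8660i, -9, 2.5000-0.8660i, -4.5000-4.3301i]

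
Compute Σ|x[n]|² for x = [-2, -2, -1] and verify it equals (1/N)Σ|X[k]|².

Time domain:
Σ|x[n]|² = |-2|² + |-2|² + |-1|² = 9.0000

Frequency domain:
(1/3)Σ|X[k]|² = (1/3)(|-5|² + |-0.5000+0.8660i|² + |-0.5000-0.8660i|²) = (1/3)·27.0000 = 9.0000

Both sides agree, confirming Parseval's theorem.

Σ|x[n]|² = (1/N)Σ|X[k]|² = 9.0000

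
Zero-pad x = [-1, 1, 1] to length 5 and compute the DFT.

Original 3-point DFT: [1, -2, -2]
Zero-padded 5-point DFT provides frequency interpolation.

DFT_5([x, 0, ...]) = [1, -1.5000-1.5388i, -1.5000+0.3633i, -1.5000-0.3633i, -1.5000+1.5388i]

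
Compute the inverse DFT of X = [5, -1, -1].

x[n] = (1/3) Σ(k=0 to 2) X[k] · e^(2πikn/3)

Computing each x[n]:
x[0] = 1
x[1] = 2
x[2] = 2

x = [1, 2, 2]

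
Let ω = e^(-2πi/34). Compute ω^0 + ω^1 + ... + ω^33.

Sum of all nth roots of unity equals 0 for n > 1 (geometric series with r ≠ 1).

0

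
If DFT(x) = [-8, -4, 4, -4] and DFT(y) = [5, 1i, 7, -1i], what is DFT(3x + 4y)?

By linearity: DFT(3x + 4y) = 3·DFT(x) + 4·DFT(y)
= 3·[-8, -4, 4, -4] + 4·[5, 1i, 7, -1i]

Computing element-wise:
Z[0] = 3·(-8) + 4·(5) = -4
Z[1] = 3·(-4) + 4·(1i) = -12+4i
Z[2] = 3·(4) + 4·(7) = 40
Z[3] = 3·(-4) + 4·(-1i) = -12-4i

DFT(3x + 4y) = 3·X + 4·Y = [-4, -12+4i, 40, -12-4i]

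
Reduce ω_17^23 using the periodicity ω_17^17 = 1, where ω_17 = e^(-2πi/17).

Since ω_17^17 = 1, powers reduce modulo 17.
23 mod 17 = 6
So ω_17^23 = ω_17^6 = e^(-2πi·6/17)

ω_17^23 = ω_17^6 = -0.6026-0.7980i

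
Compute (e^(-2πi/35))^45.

Since ω_35^35 = 1, powers reduce modulo 35.
45 mod 35 = 10
So ω_35^45 = ω_35^10 = e^(-2πi·10/35)

ω_35^45 = ω_35^10 = -0.2225-0.9749i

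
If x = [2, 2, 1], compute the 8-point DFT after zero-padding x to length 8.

Original 3-point DFT: [5, 0.5000-0.8660i, 0.5000+0.8660i]
Zero-padded 8-point DFT provides frequency interpolation.

DFT_8([x, 0, ...]) = [5, 3.4142-2.4142i, 1-2i, 0.5858-0.4142i, 1, 0.5858+0.4142i, 1+2i, 3.4142+2.4142i]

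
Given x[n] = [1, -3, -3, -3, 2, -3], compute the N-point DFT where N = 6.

X[k] = Σ(n=0 to 5) x[n] · ω_6^(nk)
where ω_6 = e^(-2πi/6)

Computing each X[k]:
X[0] = -9
X[1] = 1.5000+4.3301i
X[2] = 1.5000-4.3301i
X[3] = 9
X[4] = 1.5000+4.3301i
X[5] = 1.5000-4.3301i

X = [-9, 1.5000+4.3301i, 1.5000-4.3301i, 9, 1.5000+4.3301i, 1.5000-4.3301i]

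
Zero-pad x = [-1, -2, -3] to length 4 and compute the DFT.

Original 3-point DFT: [-6, 1.5000-0.8660i, 1.5000+0.8660i]
Zero-padded 4-point DFT provides frequency interpolation.

DFT_4([x, 0, ...]) = [-6, 2+2i, -2, 2-2i]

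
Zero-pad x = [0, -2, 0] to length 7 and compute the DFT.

Original 3-point DFT: [-2, 1.0000+1.7321i, 1.0000-1.7321i]
Zero-padded 7-point DFT provides frequency interpolation.

DFT_7([x, 0, ...]) = [-2, -1.2470+1.5637i, 0.4450+1.9499i, 1.8019+0.8678i, 1.8019-0.8678i, 0.4450-1.9499i, -1.2470-1.5637i]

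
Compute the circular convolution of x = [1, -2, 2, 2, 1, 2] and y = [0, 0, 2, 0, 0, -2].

(x ⊛ y)[n] = Σ(m=0 to 5) x[m] · y[(n-m) mod 6]

Computing each output sample:
(x ⊛ y)[0] = 6
(x ⊛ y)[1] = 0
(x ⊛ y)[2] = -2
(x ⊛ y)[3] = -6
(x ⊛ y)[4] = 0
(x ⊛ y)[5] = 2

x ⊛ y = [6, 0, -2, -6, 0, 2]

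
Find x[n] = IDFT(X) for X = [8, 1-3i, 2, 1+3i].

x[n] = (1/4) Σ(k=0 to 3) X[k] · e^(2πikn/4)

Computing each x[n]:
x[0] = 3
x[1] = 3
x[2] = 2
x[3] = 0

x = [3, 3, 2, 0]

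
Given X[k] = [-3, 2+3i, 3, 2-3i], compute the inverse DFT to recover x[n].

x[n] = (1/4) Σ(k=0 to 3) X[k] · e^(2πikn/4)

Computing each x[n]:
x[0] = 1
x[1] = -3
x[2] = -1
x[3] = 0

x = [1, -3, -1, 0]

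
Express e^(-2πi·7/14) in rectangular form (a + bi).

ω_14^7 = e^(-2πi·7/14)
= cos(-2π·7/14) + i·sin(-2π·7/14)
= cos(-14π/14) + i·sin(-14π/14)

ω_14^7 = cos(-14π/14) + i·sin(-14π/14) = -1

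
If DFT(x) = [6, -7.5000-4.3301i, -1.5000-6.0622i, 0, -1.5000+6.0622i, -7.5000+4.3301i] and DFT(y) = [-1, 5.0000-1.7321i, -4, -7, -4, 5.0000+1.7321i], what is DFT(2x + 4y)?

By linearity: DFT(2x + 4y) = 2·DFT(x) + 4·DFT(y)
= 2·[6, -7.5000-4.3301i, -1.5000-6.0622i, 0, -1.5000+6.0622i, -7.5000+4.3301i] + 4·[-1, 5.0000-1.7321i, -4, -7, -4, 5.0000+1.7321i]

Computing element-wise:
Z[0] = 2·(6) + 4·(-1) = 8
Z[1] = 2·(-7.5000-4.3301i) + 4·(5.0000-1.7321i) = 5.0000-15.5886i
Z[2] = 2·(-1.5000-6.0622i) + 4·(-4) = -19.0000-12.1244i
Z[3] = 2·(0) + 4·(-7) = -28
Z[4] = 2·(-1.5000+6.0622i) + 4·(-4) = -19.0000+12.1244i
Z[5] = 2·(-7.5000+4.3301i) + 4·(5.0000+1.7321i) = 5.0000+15.5886i

DFT(2x + 4y) = 2·X + 4·Y = [8, 5.0000-15.5886i, -19.0000-12.1244i, -28, -19.0000+12.1244i, 5.0000+15.5886i]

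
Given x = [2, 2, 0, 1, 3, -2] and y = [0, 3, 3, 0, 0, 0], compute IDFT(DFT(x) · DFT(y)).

(x ⊛ y)[n] = Σ(m=0 to 5) x[m] · y[(n-m) mod 6]

Computing each output sample:
(x ⊛ y)[0] = 3
(x ⊛ y)[1] = 0
(x ⊛ y)[2] = 12
(x ⊛ y)[3] = 6
(x ⊛ y)[4] = 3
(x ⊛ y)[5] = 12

x ⊛ y = [3, 0, 12, 6, 3, 12]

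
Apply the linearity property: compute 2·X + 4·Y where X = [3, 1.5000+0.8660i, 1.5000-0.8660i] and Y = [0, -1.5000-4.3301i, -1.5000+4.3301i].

By linearity: DFT(2x + 4y) = 2·DFT(x) + 4·DFT(y)
= 2·[3, 1.5000+0.8660i, 1.5000-0.8660i] + 4·[0, -1.5000-4.3301i, -1.5000+4.3301i]

Computing element-wise:
Z[0] = 2·(3) + 4·(0) = 6
Z[1] = 2·(1.5000+0.8660i) + 4·(-1.5000-4.3301i) = -3.0000-15.5884i
Z[2] = 2·(1.5000-0.8660i) + 4·(-1.5000+4.3301i) = -3.0000+15.5884i

DFT(2x + 4y) = 2·X + 4·Y = [6, -3.0000-15.5884i, -3.0000+15.5884i]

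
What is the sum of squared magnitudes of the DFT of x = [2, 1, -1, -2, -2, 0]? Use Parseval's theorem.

Parseval: Σ|x[n]|² = (1/N)Σ|X[k]|², so Σ|X[k]|² = N·Σ|x[n]|² = 6·14.0000

Σ|X[k]|² = N·Σ|x[n]|² = 6·14.0000 = 84.0000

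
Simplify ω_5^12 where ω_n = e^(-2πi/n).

Since ω_5^5 = 1, powers reduce modulo 5.
12 mod 5 = 2
So ω_5^12 = ω_5^2 = e^(-2πi·2/5)

ω_5^12 = ω_5^2 = -0.8090-0.5878i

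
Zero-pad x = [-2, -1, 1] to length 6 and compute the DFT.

Original 3-point DFT: [-2, -2.0000+1.7321i, -2.0000-1.7321i]
Zero-padded 6-point DFT provides frequency interpolation.

DFT_6([x, 0, ...]) = [-2, -3, -2.0000+1.7321i, 0, -2.0000-1.7321i, -3]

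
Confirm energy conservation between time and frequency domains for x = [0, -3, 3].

Time domain:
Σ|x[n]|² = |0|² + |-3|² + |3|² = 18.0000

Frequency domain:
(1/3)Σ|X[k]|² = (1/3)(|0|² + |5.1962i|² + |-5.1962i|²) = (1/3)·54.0000 = 18.0000

Both sides agree, confirming Parseval's theorem.

Σ|x[n]|² = (1/N)Σ|X[k]|² = 18.0000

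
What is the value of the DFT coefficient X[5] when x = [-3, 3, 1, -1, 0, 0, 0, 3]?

X[5] = Σ(n=0 to 7) x[n] · ω_8^(5n) where ω_8 = e^(-2πi/8)
= (-3)·ω_8^0 + (3)·ω_8^5 + (1)·ω_8^10 + (-1)·ω_8^15 + (0)·ω_8^20 + (0)·ω_8^25 + (0)·ω_8^30 + (3)·ω_8^35

X[5] = -7.9497-1.7071i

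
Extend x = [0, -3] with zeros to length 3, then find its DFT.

Original 2-point DFT: [-3, 3]
Zero-padded 3-point DFT provides frequency interpolation.

DFT_3([x, 0, ...]) = [-3, 1.5000+2.5981i, 1.5000-2.5981i]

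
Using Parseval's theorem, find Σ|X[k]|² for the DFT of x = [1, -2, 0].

Parseval: Σ|x[n]|² = (1/N)Σ|X[k]|², so Σ|X[k]|² = N·Σ|x[n]|² = 3·5.0000

Σ|X[k]|² = N·Σ|x[n]|² = 3·5.0000 = 15.0000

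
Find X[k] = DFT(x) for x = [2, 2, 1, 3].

X[k] = Σ(n=0 to 3) x[n] · ω_4^(nk)
where ω_4 = e^(-2πi/4)

Computing each X[k]:
X[0] = 8
X[1] = 1+1i
X[2] = -2
X[3] = 1-1i

X = [8, 1+1i, -2, 1-1i]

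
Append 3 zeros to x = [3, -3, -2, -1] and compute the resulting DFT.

Original 4-point DFT: [-3, 5+2i, 5, 5-2i]
Zero-padded 7-point DFT provides frequency interpolation.

DFT_7([x, 0, ...]) = [-3, 2.4755+4.7292i, 4.8460+1.2752i, 4.6784+0.7129i, 4.6784-0.7129i, 4.8460-1.2752i, 2.4755-4.7292i]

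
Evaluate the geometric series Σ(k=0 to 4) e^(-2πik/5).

Sum of all nth roots of unity equals 0 for n > 1 (geometric series with r ≠ 1).

0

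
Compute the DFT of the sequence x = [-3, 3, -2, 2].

X[k] = Σ(n=0 to 3) x[n] · ω_4^(nk)
where ω_4 = e^(-2πi/4)

Computing each X[k]:
X[0] = 0
X[1] = -1-1i
X[2] = -10
X[3] = -1+1i

X = [0, -1-1i, -10, -1+1i]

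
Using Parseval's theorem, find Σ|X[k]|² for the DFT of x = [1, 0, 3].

Parseval: Σ|x[n]|² = (1/N)Σ|X[k]|², so Σ|X[k]|² = N·Σ|x[n]|² = 3·10.0000

Σ|X[k]|² = N·Σ|x[n]|² = 3·10.0000 = 30.0000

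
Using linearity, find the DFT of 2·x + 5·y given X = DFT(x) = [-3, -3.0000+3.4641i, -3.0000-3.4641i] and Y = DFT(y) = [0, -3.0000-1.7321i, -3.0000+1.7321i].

By linearity: DFT(2x + 5y) = 2·DFT(x) + 5·DFT(y)
= 2·[-3, -3.0000+3.4641i, -3.0000-3.4641i] + 5·[0, -3.0000-1.7321i, -3.0000+1.7321i]

Computing element-wise:
Z[0] = 2·(-3) + 5·(0) = -6
Z[1] = 2·(-3.0000+3.4641i) + 5·(-3.0000-1.7321i) = -21.0000-1.7323i
Z[2] = 2·(-3.0000-3.4641i) + 5·(-3.0000+1.7321i) = -21.0000+1.7323i

DFT(2x + 5y) = 2·X + 5·Y = [-6, -21.0000-1.7323i, -21.0000+1.7323i]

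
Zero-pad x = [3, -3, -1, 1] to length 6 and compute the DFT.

Original 4-point DFT: [0, 4+4i, 4, 4-4i]
Zero-padded 6-point DFT provides frequency interpolation.

DFT_6([x, 0, ...]) = [0, 1.0000+3.4641i, 6.0000+1.7321i, 4, 6.0000-1.7321i, 1.0000-3.4641i]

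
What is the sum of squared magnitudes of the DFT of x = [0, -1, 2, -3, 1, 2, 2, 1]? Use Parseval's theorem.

Parseval: Σ|x[n]|² = (1/N)Σ|X[k]|², so Σ|X[k]|² = N·Σ|x[n]|² = 8·24.0000

Σ|X[k]|² = N·Σ|x[n]|² = 8·24.0000 = 192.0000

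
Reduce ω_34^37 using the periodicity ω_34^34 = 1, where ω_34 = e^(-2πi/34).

Since ω_34^34 = 1, powers reduce modulo 34.
37 mod 34 = 3
So ω_34^37 = ω_34^3 = e^(-2πi·3/34)

ω_34^37 = ω_34^3 = 0.8502-0.5264i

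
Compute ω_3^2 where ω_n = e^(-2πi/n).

ω_3^2 = e^(-2πi·2/3)
= cos(-2π·2/3) + i·sin(-2π·2/3)
= cos(-4π/3) + i·sin(-4π/3)

ω_3^2 = cos(-4π/3) + i·sin(-4π/3) = -0.5000+0.8660i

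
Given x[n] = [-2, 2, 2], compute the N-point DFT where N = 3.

X[k] = Σ(n=0 to 2) x[n] · ω_3^(nk)
where ω_3 = e^(-2πi/3)

Computing each X[k]:
X[0] = 2
X[1] = -4
X[2] = -4

X = [2, -4, -4]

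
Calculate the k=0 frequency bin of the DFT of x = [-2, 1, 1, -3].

X[0] = Σ(n=0 to 3) x[n] · ω_4^0 = Σ x[n]
= (-2) + (1) + (1) + (-3)

X[0] = -3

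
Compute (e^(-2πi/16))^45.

Since ω_16^16 = 1, powers reduce modulo 16.
45 mod 16 = 13
So ω_16^45 = ω_16^13 = e^(-2πi·13/16)

ω_16^45 = ω_16^13 = 0.3827+0.9239i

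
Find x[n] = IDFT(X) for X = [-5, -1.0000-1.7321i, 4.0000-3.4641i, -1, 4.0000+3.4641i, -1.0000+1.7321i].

x[n] = (1/6) Σ(k=0 to 5) X[k] · e^(2πikn/6)

Computing each x[n]:
x[0] = 0
x[1] = 0
x[2] = -2
x[3] = 1
x[4] = -1
x[5] = -3

x = [0, 0, -2, 1, -1, -3]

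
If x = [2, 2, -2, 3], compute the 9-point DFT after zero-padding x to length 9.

Original 4-point DFT: [5, 4+1i, -5, 4-1i]
Zero-padded 9-point DFT provides frequency interpolation.

DFT_9([x, 0, ...]) = [5, 1.6848-1.9140i, 2.7267+1.3125i, 5.0000-3.4641i, -2.9115-4.5677i, -2.9115+4.5677i, 5.0000+3.4641i, 2.7267-1.3125i, 1.6848+1.9140i]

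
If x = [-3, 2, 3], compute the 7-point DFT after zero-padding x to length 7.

Original 3-point DFT: [2, -5.5000+0.8660i, -5.5000-0.8660i]
Zero-padded 7-point DFT provides frequency interpolation.

DFT_7([x, 0, ...]) = [2, -2.4206-4.4884i, -6.1479-0.6482i, -2.9315+1.4777i, -2.9315-1.4777i, -6.1479+0.6482i, -2.4206+4.4884i]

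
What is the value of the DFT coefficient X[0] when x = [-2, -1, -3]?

X[0] = Σ(n=0 to 2) x[n] · ω_3^0 = Σ x[n]
= (-2) + (-1) + (-3)

X[0] = -6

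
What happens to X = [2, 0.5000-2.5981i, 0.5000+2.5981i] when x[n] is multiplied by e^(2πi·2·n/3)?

Modulation property: DFT(ω_3^(-2n)·x[n]) = X[(k-2) mod 3], so circularly shift X by 2 positions.

X[k-2] = [0.5000-2.5981i, 0.5000+2.5981i, 2]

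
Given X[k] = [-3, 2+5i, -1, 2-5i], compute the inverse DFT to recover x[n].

x[n] = (1/4) Σ(k=0 to 3) X[k] · e^(2πikn/4)

Computing each x[n]:
x[0] = 0
x[1] = -3
x[2] = -2
x[3] = 2

x = [0, -3, -2, 2]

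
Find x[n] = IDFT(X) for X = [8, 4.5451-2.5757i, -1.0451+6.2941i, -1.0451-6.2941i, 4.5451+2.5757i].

x[n] = (1/5) Σ(k=0 to 4) X[k] · e^(2πikn/5)

Computing each x[n]:
x[0] = 3
x[1] = 2
x[2] = 3
x[3] = -3
x[4] = 3

x = [3, 2, 3, -3, 3]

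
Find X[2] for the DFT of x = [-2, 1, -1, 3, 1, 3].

X[2] = Σ(n=0 to 5) x[n] · ω_6^(2n) where ω_6 = e^(-2πi/6)
= (-2)·ω_6^0 + (1)·ω_6^2 + (-1)·ω_6^4 + (3)·ω_6^6 + (1)·ω_6^8 + (3)·ω_6^10

X[2] = -1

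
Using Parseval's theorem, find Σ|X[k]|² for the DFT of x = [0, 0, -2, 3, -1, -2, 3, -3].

Parseval: Σ|x[n]|² = (1/N)Σ|X[k]|², so Σ|X[k]|² = N·Σ|x[n]|² = 8·36.0000

Σ|X[k]|² = N·Σ|x[n]|² = 8·36.0000 = 288.0000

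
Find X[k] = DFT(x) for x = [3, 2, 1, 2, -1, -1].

X[k] = Σ(n=0 to 5) x[n] · ω_6^(nk)
where ω_6 = e^(-2πi/6)

Computing each X[k]:
X[0] = 6
X[1] = 1.5000-4.3301i
X[2] = 4.5000-0.8660i
X[3] = 0
X[4] = 4.5000+0.8660i
X[5] = 1.5000+4.3301i

X = [6, 1.5000-4.3301i, 4.5000-0.8660i, 0, 4.5000+0.8660i, 1.5000+4.3301i]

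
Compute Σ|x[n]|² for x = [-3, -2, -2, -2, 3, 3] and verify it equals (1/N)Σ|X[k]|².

Time domain:
Σ|x[n]|² = |-3|² + |-2|² + |-2|² + |-2|² + |3|² + |3|² = 39.0000

Frequency domain:
(1/6)Σ|X[k]|² = (1/6)(|-3|² + |-1.0000+8.6603i|² + |-6|² + |-1|² + |-6|² + |-1.0000-8.6603i|²) = (1/6)·234.0000 = 39.0000

Both sides agree, confirming Parseval's theorem.

Σ|x[n]|² = (1/N)Σ|X[k]|² = 39.0000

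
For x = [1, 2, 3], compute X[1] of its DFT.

X[1] = Σ(n=0 to 2) x[n] · ω_3^(1n) where ω_3 = e^(-2πi/3)
= (1)·ω_3^0 + (2)·ω_3^1 + (3)·ω_3^2

X[1] = -1.5000+0.8660i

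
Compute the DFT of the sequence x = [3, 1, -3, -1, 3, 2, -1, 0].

X[k] = Σ(n=0 to 7) x[n] · ω_8^(nk)
where ω_8 = e^(-2πi/8)

Computing each X[k]:
X[0] = 4
X[1] = 3.4142i
X[2] = 10-4i
X[3] = -0.5858i
X[4] = 0
X[5] = 0.5858i
X[6] = 10+4i
X[7] = -3.4142i

X = [4, 3.4142i, 10-4i, -0.5858i, 0, 0.5858i, 10+4i, -3.4142i]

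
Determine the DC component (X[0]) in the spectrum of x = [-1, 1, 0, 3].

X[0] = Σ(n=0 to 3) x[n] · ω_4^0 = Σ x[n]
= (-1) + (1) + (0) + (3)

X[0] = 3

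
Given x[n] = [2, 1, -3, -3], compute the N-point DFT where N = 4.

X[k] = Σ(n=0 to 3) x[n] · ω_4^(nk)
where ω_4 = e^(-2πi/4)

Computing each X[k]:
X[0] = -3
X[1] = 5-4i
X[2] = 1
X[3] = 5+4i

X = [-3, 5-4i, 1, 5+4i]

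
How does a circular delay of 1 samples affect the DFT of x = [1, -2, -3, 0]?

Time shift by 1: X_shifted[k] = ω_4^(1k) · X[k]
Shifted x = [0, 1, -2, -3]

DFT(x[n-1]) = [-4, 2-4i, 0, 2+4i]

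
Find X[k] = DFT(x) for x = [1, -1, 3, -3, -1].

X[k] = Σ(n=0 to 4) x[n] · ω_5^(nk)
where ω_5 = e^(-2πi/5)

Computing each X[k]:
X[0] = -1
X[1] = 0.3820-3.5267i
X[2] = 2.6180+5.7063i
X[3] = 2.6180-5.7063i
X[4] = 0.3820+3.5267i

X = [-1, 0.3820-3.5267i, 2.6180+5.7063i, 2.6180-5.7063i, 0.3820+3.5267i]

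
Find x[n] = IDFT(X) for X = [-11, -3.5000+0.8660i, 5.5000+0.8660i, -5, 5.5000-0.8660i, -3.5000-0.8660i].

x[n] = (1/6) Σ(k=0 to 5) X[k] · e^(2πikn/6)

Computing each x[n]:
x[0] = -2
x[1] = -3
x[2] = -3
x[3] = 2
x[4] = -3
x[5] = -2

x = [-2, -3, -3, 2, -3, -2]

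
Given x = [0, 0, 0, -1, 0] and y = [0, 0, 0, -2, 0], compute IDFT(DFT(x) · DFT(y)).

(x ⊛ y)[n] = Σ(m=0 to 4) x[m] · y[(n-m) mod 5]

Computing each output sample:
(x ⊛ y)[0] = 0
(x ⊛ y)[1] = 2
(x ⊛ y)[2] = 0
(x ⊛ y)[3] = 0
(x ⊛ y)[4] = 0

x ⊛ y = [0, 2, 0, 0, 0]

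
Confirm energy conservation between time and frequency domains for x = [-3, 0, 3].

Time domain:
Σ|x[n]|² = |-3|² + |0|² + |3|² = 18.0000

Frequency domain:
(1/3)Σ|X[k]|² = (1/3)(|0|² + |-4.5000+2.5981i|² + |-4.5000-2.5981i|²) = (1/3)·54.0000 = 18.0000

Both sides agree, confirming Parseval's theorem.

Σ|x[n]|² = (1/N)Σ|X[k]|² = 18.0000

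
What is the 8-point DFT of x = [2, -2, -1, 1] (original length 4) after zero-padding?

Original 4-point DFT: [0, 3+3i, 2, 3-3i]
Zero-padded 8-point DFT provides frequency interpolation.

DFT_8([x, 0, ...]) = [0, -0.1213+1.7071i, 3+3i, 4.1213-0.2929i, 2, 4.1213+0.2929i, 3-3i, -0.1213-1.7071i]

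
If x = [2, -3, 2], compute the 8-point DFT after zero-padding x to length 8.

Original 3-point DFT: [1, 2.5000+4.3301i, 2.5000-4.3301i]
Zero-padded 8-point DFT provides frequency interpolation.

DFT_8([x, 0, ...]) = [1, -0.1213+0.1213i, 3i, 4.1213+4.1213i, 7, 4.1213-4.1213i, -3i, -0.1213-0.1213i]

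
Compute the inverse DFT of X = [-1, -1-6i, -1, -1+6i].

x[n] = (1/4) Σ(k=0 to 3) X[k] · e^(2πikn/4)

Computing each x[n]:
x[0] = -1
x[1] = 3
x[2] = 0
x[3] = -3

x = [-1, 3, 0, -3]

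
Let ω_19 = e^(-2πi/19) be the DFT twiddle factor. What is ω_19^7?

ω_19^7 = e^(-2πi·7/19)
= cos(-2π·7/19) + i·sin(-2π·7/19)
= cos(-14π/19) + i·sin(-14π/19)

ω_19^7 = cos(-14π/19) + i·sin(-14π/19) = -0.6773-0.7357i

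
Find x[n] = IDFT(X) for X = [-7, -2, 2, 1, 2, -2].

x[n] = (1/6) Σ(k=0 to 5) X[k] · e^(2πikn/6)

Computing each x[n]:
x[0] = -1
x[1] = -2
x[2] = -1
x[3] = 0
x[4] = -1
x[5] = -2

x = [-1, -2, -1, 0, -1, -2]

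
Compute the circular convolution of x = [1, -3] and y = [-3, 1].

(x ⊛ y)[n] = Σ(m=0 to 1) x[m] · y[(n-m) mod 2]

Computing each output sample:
(x ⊛ y)[0] = -6
(x ⊛ y)[1] = 10

x ⊛ y = [-6, 10]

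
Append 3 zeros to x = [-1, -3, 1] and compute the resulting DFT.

Original 3-point DFT: [-3, 3.4641i, -3.4641i]
Zero-padded 6-point DFT provides frequency interpolation.

DFT_6([x, 0, ...]) = [-3, -3.0000+1.7321i, 3.4641i, 3, -3.4641i, -3.0000-1.7321i]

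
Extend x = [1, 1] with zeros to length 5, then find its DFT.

Original 2-point DFT: [2, 0]
Zero-padded 5-point DFT provides frequency interpolation.

DFT_5([x, 0, ...]) = [2, 1.3090-0.9511i, 0.1910-0.5878i, 0.1910+0.5878i, 1.3090+0.9511i]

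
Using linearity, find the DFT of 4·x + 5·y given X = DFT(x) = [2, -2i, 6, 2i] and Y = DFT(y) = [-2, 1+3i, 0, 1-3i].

By linearity: DFT(4x + 5y) = 4·DFT(x) + 5·DFT(y)
= 4·[2, -2i, 6, 2i] + 5·[-2, 1+3i, 0, 1-3i]

Computing element-wise:
Z[0] = 4·(2) + 5·(-2) = -2
Z[1] = 4·(-2i) + 5·(1+3i) = 5+7i
Z[2] = 4·(6) + 5·(0) = 24
Z[3] = 4·(2i) + 5·(1-3i) = 5-7i

DFT(4x + 5y) = 4·X + 5·Y = [-2, 5+7i, 24, 5-7i]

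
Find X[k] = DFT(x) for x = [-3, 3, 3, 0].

X[k] = Σ(n=0 to 3) x[n] · ω_4^(nk)
where ω_4 = e^(-2πi/4)

Computing each X[k]:
X[0] = 3
X[1] = -6-3i
X[2] = -3
X[3] = -6+3i

X = [3, -6-3i, -3, -6+3i]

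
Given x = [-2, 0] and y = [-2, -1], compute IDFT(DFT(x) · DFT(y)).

(x ⊛ y)[n] = Σ(m=0 to 1) x[m] · y[(n-m) mod 2]

Computing each output sample:
(x ⊛ y)[0] = 4
(x ⊛ y)[1] = 2

x ⊛ y = [4, 2]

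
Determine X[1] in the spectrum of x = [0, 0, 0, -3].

X[1] = Σ(n=0 to 3) x[n] · ω_4^(1n) where ω_4 = e^(-2πi/4)
= (0)·ω_4^0 + (0)·ω_4^1 + (0)·ω_4^2 + (-3)·ω_4^3

X[1] = -3i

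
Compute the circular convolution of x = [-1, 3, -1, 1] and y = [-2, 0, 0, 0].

(x ⊛ y)[n] = Σ(m=0 to 3) x[m] · y[(n-m) mod 4]

Computing each output sample:
(x ⊛ y)[0] = 2
(x ⊛ y)[1] = -6
(x ⊛ y)[2] = 2
(x ⊛ y)[3] = -2

x ⊛ y = [2, -6, 2, -2]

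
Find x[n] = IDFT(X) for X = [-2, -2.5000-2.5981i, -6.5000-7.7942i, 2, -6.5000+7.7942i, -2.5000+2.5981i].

x[n] = (1/6) Σ(k=0 to 5) X[k] · e^(2πikn/6)

Computing each x[n]:
x[0] = -3
x[1] = 3
x[2] = 0
x[3] = -2
x[4] = 3
x[5] = -3

x = [-3, 3, 0, -2, 3, -3]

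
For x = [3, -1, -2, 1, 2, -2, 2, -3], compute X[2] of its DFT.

X[2] = Σ(n=0 to 7) x[n] · ω_8^(2n) where ω_8 = e^(-2πi/8)
= (3)·ω_8^0 + (-1)·ω_8^2 + (-2)·ω_8^4 + (1)·ω_8^6 + (2)·ω_8^8 + (-2)·ω_8^10 + (2)·ω_8^12 + (-3)·ω_8^14

X[2] = 5+1i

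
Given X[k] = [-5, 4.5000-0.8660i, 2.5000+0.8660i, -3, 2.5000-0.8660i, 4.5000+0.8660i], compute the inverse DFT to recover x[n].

x[n] = (1/6) Σ(k=0 to 5) X[k] · e^(2πikn/6)

Computing each x[n]:
x[0] = 1
x[1] = 0
x[2] = -2
x[3] = -1
x[4] = -3
x[5] = 0

x = [1, 0, -2, -1, -3, 0]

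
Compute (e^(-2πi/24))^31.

Since ω_24^24 = 1, powers reduce modulo 24.
31 mod 24 = 7
So ω_24^31 = ω_24^7 = e^(-2πi·7/24)

ω_24^31 = ω_24^7 = -0.2588-0.9659i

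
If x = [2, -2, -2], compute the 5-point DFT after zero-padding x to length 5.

Original 3-point DFT: [-2, 4, 4]
Zero-padded 5-point DFT provides frequency interpolation.

DFT_5([x, 0, ...]) = [-2, 3.0000+3.0777i, 3.0000-0.7265i, 3.0000+0.7265i, 3.0000-3.0777i]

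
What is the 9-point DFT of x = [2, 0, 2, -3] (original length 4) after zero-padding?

Original 4-point DFT: [1, -3i, 7, 3i]
Zero-padded 9-point DFT provides frequency interpolation.

DFT_9([x, 0, ...]) = [1, 3.8473+0.6285i, 1.6206-3.2821i, -2.0000+1.7321i, 5.0321+3.8837i, 5.0321-3.8837i, -2.0000-1.7321i, 1.6206+3.2821i, 3.8473-0.6285i]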